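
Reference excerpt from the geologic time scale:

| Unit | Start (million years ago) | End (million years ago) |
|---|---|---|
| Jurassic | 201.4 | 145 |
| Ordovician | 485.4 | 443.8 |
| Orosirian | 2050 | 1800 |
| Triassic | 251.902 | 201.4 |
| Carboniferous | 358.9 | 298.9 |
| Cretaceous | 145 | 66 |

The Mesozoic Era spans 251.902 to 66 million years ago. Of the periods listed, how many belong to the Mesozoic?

Periods inside 251.902–66 Ma: Triassic, Jurassic, Cretaceous — 3 in total.

3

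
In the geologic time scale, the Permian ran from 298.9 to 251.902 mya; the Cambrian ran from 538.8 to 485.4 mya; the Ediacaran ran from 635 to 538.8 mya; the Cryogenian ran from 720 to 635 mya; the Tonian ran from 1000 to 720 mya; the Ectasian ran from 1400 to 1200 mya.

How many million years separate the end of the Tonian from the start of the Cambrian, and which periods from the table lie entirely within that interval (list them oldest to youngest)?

End of Tonian = 720 Ma; start of Cambrian = 538.8 Ma.
Gap = 720 − 538.8 = 181.2 Myr.
Periods wholly inside 720–538.8 Ma: Cryogenian (720–635), Ediacaran (635–538.8).

181.2 million years; Cryogenian, Ediacaran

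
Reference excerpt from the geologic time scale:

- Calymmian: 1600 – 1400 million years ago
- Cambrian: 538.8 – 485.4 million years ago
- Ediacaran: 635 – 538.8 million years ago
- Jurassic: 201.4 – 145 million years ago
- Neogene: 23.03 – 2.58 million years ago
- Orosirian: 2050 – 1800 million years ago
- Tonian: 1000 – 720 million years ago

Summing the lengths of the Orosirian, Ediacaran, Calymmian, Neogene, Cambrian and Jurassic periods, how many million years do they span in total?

676.45 million years

Each duration: Orosirian = 250; Ediacaran = 96.2; Calymmian = 200; Neogene = 20.45; Cambrian = 53.4; Jurassic = 56.4.
Sum: 250 + 96.2 + 200 + 20.45 + 53.4 + 56.4 = 676.45 Myr.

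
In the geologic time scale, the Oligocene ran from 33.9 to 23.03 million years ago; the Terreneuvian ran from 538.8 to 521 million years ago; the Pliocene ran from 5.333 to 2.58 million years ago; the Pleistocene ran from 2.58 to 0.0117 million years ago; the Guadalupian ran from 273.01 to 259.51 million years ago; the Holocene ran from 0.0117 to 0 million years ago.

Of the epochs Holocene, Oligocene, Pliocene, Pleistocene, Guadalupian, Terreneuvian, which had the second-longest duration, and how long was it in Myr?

Durations: Holocene 0.0117; Oligocene 10.87; Pliocene 2.753; Pleistocene 2.5683; Guadalupian 13.5; Terreneuvian 17.8 Myr.
Sorted longest-first: Terreneuvian (17.8), Guadalupian (13.5), Oligocene (10.87), Pliocene (2.753), Pleistocene (2.5683), Holocene (0.0117).
The second longest is Guadalupian at 13.5 Myr.

Guadalupian, 13.5 million years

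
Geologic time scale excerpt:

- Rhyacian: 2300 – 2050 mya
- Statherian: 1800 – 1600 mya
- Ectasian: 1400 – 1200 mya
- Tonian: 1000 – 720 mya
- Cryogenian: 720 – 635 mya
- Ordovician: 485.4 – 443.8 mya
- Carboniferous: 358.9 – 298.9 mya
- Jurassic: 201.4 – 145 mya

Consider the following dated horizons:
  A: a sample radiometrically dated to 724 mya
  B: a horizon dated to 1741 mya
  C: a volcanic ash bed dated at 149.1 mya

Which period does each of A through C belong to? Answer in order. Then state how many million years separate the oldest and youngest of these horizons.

A — Tonian; B — Statherian; C — Jurassic; span 1591.9 million years

A: 724 Ma lies in 1000–720 Ma, so Tonian.
B: 1741 Ma lies in 1800–1600 Ma, so Statherian.
C: 149.1 Ma lies in 201.4–145 Ma, so Jurassic.
Oldest = 1741 Ma, youngest = 149.1 Ma → span 1591.9 Myr.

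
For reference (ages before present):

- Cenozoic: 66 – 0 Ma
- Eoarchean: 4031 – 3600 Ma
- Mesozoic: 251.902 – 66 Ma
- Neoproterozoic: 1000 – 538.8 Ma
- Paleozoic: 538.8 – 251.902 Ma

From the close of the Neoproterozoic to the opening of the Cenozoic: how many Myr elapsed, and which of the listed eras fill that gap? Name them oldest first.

The Neoproterozoic closes at 538.8 Ma and the Cenozoic opens at 66 Ma, so the interval is 538.8 − 66 = 472.8 Myr.
An era fits inside if it starts at or after 538.8 Ma and ends at or before 66 Ma; oldest first that gives Paleozoic, Mesozoic.

472.8 million years; Paleozoic, Mesozoic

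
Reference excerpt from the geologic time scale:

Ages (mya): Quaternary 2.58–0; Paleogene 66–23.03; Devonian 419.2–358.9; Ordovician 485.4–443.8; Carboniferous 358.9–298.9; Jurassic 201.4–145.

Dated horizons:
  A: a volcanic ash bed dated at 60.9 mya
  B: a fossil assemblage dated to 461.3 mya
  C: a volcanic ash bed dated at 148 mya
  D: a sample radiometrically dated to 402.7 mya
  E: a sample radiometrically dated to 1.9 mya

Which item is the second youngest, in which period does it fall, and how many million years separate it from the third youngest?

A, in the Paleogene; 87.1 million years to C

Smaller Ma means younger, so youngest first: E 1.9 < A 60.9 < C 148 < D 402.7 < B 461.3.
Counting 2 along gives A (60.9 Ma); the excerpt puts that inside the Paleogene, 66–23.03 Ma.
Next in line is C (148 Ma), and 148 − 60.9 = 87.1 Myr.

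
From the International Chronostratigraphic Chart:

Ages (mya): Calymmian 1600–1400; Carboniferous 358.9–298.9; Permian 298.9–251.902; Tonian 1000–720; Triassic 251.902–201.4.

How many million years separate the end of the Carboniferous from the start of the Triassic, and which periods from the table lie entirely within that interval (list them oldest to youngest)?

The Carboniferous closes at 298.9 Ma and the Triassic opens at 251.902 Ma, so the interval is 298.9 − 251.902 = 46.998 Myr.
A period fits inside if it starts at or after 298.9 Ma and ends at or before 251.902 Ma; oldest first that gives Permian.

46.998 million years; Permian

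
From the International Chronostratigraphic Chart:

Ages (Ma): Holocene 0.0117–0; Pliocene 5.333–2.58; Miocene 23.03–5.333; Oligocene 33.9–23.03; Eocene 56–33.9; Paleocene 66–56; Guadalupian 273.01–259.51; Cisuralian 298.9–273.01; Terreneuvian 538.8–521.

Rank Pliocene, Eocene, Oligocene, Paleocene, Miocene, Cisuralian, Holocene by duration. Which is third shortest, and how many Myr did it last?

Durations: Pliocene 2.753; Eocene 22.1; Oligocene 10.87; Paleocene 10; Miocene 17.697; Cisuralian 25.89; Holocene 0.0117 Myr.
Sorted shortest-first: Holocene (0.0117), Pliocene (2.753), Paleocene (10), Oligocene (10.87), Miocene (17.697), Eocene (22.1), Cisuralian (25.89).
The third shortest is Paleocene at 10 Myr.

Paleocene, 10 million years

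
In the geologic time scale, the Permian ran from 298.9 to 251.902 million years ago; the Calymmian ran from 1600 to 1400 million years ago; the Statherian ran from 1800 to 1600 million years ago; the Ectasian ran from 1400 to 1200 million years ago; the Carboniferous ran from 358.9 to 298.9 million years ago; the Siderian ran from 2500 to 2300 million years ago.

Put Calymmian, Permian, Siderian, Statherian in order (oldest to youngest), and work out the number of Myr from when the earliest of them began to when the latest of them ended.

Siderian → Statherian → Calymmian → Permian; total span 2248.098 Myr

From the excerpt: Calymmian 1600–1400; Permian 298.9–251.902; Siderian 2500–2300; Statherian 1800–1600 (Ma).
Larger Ma is earlier, so the oldest is Siderian and the youngest is Permian; oldest to youngest: Siderian, Statherian, Calymmian, Permian.
Oldest start 2500 minus youngest end 251.902 gives 2248.098 Myr overall.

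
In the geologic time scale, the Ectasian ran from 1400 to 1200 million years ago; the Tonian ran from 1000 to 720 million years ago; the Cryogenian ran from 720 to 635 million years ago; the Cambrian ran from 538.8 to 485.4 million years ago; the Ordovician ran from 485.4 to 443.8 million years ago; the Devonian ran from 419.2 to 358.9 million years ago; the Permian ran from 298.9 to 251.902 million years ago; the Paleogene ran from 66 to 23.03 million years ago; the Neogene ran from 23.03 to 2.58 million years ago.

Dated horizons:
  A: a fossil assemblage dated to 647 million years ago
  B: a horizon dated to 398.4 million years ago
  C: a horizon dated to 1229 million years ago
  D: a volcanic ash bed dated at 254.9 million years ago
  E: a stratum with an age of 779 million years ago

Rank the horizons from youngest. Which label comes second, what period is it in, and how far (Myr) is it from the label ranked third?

B, in the Devonian; 248.6 million years to A

Smaller Ma means younger, so youngest first: D 254.9 < B 398.4 < A 647 < E 779 < C 1229.
Counting 2 along gives B (398.4 Ma); the excerpt puts that inside the Devonian, 419.2–358.9 Ma.
Next in line is A (647 Ma), and 647 − 398.4 = 248.6 Myr.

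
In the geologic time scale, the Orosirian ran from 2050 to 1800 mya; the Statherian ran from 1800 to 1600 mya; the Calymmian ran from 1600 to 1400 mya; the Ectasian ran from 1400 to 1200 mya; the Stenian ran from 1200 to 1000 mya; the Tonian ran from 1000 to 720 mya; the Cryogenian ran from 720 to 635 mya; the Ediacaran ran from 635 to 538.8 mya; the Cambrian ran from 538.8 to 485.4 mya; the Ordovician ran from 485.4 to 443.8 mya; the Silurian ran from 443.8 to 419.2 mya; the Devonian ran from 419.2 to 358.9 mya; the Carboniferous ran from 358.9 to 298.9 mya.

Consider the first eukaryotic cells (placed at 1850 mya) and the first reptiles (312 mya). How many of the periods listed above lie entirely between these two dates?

11

1850 Ma sits inside the Orosirian (2050–1800) and 312 Ma inside the Carboniferous (358.9–298.9); neither of those is wholly between the two dates.
The listed periods lying completely between them are Statherian, Calymmian, Ectasian, Stenian, Tonian, Cryogenian, Ediacaran, Cambrian, Ordovician, Silurian, Devonian — 11 in all.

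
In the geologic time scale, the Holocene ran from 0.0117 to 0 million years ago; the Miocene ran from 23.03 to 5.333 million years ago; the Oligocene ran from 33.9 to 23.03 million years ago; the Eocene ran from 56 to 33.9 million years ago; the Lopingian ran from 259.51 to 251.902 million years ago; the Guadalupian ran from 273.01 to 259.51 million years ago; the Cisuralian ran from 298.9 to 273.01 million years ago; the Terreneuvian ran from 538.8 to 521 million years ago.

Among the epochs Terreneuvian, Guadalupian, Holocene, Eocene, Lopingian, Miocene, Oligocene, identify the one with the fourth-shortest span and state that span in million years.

Guadalupian, 13.5 million years

Start − end for each: Terreneuvian 538.8 − 521 = 17.8; Guadalupian 273.01 − 259.51 = 13.5; Holocene 0.0117 − 0 = 0.0117; Eocene 56 − 33.9 = 22.1; Lopingian 259.51 − 251.902 = 7.608; Miocene 23.03 − 5.333 = 17.697; Oligocene 33.9 − 23.03 = 10.87.
Ranking these from shortest: Holocene < Lopingian < Oligocene < Guadalupian < Miocene < Terreneuvian < Eocene.
Position 4 in that ranking is Guadalupian, which lasted 13.5 Myr.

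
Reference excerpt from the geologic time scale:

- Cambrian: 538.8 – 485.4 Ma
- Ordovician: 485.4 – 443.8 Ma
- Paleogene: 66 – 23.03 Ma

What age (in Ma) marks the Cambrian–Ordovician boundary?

The Cambrian ends and the Ordovician begins at 485.4 Ma.

485.4 Ma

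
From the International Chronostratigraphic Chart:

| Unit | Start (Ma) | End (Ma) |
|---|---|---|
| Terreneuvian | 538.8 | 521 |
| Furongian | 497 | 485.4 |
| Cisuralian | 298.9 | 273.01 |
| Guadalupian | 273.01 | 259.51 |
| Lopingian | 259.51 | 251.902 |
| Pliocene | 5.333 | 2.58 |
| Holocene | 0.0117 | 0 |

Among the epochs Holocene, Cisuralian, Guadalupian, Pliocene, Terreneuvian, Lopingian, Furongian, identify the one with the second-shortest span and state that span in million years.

Pliocene, 2.753 million years

Start − end for each: Holocene 0.0117 − 0 = 0.0117; Cisuralian 298.9 − 273.01 = 25.89; Guadalupian 273.01 − 259.51 = 13.5; Pliocene 5.333 − 2.58 = 2.753; Terreneuvian 538.8 − 521 = 17.8; Lopingian 259.51 − 251.902 = 7.608; Furongian 497 − 485.4 = 11.6.
Ranking these from shortest: Holocene < Pliocene < Lopingian < Furongian < Guadalupian < Terreneuvian < Cisuralian.
Position 2 in that ranking is Pliocene, which lasted 2.753 Myr.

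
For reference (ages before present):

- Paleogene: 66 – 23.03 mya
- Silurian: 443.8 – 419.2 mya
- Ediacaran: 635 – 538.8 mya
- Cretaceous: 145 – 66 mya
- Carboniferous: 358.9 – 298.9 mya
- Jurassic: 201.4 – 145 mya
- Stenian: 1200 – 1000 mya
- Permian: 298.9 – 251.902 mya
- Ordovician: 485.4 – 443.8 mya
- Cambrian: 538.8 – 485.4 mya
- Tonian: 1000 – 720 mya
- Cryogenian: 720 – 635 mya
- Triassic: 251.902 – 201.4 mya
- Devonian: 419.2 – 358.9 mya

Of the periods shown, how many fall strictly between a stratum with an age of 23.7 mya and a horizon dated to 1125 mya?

The older date is 1125 Ma and the younger is 23.7 Ma.
Periods with start < 1125 and end > 23.7 Ma: Tonian (1000–720), Cryogenian (720–635), Ediacaran (635–538.8), Cambrian (538.8–485.4), Ordovician (485.4–443.8), Silurian (443.8–419.2), Devonian (419.2–358.9), Carboniferous (358.9–298.9), Permian (298.9–251.902), Triassic (251.902–201.4), Jurassic (201.4–145), Cretaceous (145–66).
That is 12 complete periods.

12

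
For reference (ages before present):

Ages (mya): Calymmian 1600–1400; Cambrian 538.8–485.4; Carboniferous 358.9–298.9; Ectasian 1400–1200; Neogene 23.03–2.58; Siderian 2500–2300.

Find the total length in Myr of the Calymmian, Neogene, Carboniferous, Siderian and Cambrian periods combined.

533.85 million years

Each duration: Calymmian = 200; Neogene = 20.45; Carboniferous = 60; Siderian = 200; Cambrian = 53.4.
Sum: 200 + 20.45 + 60 + 200 + 53.4 = 533.85 Myr.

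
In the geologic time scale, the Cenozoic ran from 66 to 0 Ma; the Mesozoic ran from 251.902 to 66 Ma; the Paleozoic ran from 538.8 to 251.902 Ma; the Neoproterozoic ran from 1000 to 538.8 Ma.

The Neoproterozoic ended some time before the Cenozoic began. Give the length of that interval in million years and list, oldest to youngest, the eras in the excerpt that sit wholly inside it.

End of Neoproterozoic = 538.8 Ma; start of Cenozoic = 66 Ma.
Gap = 538.8 − 66 = 472.8 Myr.
Eras wholly inside 538.8–66 Ma: Paleozoic (538.8–251.902), Mesozoic (251.902–66).

472.8 million years; Paleozoic, Mesozoic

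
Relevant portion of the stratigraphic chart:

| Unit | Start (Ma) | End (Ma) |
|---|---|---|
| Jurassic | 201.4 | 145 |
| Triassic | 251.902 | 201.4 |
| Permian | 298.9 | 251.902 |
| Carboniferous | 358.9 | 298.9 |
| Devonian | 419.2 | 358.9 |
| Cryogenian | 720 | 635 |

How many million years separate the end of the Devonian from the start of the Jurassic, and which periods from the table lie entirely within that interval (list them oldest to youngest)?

The Devonian closes at 358.9 Ma and the Jurassic opens at 201.4 Ma, so the interval is 358.9 − 201.4 = 157.5 Myr.
A period fits inside if it starts at or after 358.9 Ma and ends at or before 201.4 Ma; oldest first that gives Carboniferous, Permian, Triassic.

157.5 million years; Carboniferous, Permian, Triassic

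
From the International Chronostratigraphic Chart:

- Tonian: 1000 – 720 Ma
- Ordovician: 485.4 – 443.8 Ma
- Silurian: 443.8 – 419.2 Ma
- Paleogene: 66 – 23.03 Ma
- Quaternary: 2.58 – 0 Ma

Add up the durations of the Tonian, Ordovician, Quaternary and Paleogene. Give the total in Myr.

Duration is start − end for each: (1000 − 720) + (485.4 − 443.8) + (2.58 − 0) + (66 − 23.03).
That is 280 + 41.6 + 2.58 + 42.97, which totals 367.15 million years.

367.15 million years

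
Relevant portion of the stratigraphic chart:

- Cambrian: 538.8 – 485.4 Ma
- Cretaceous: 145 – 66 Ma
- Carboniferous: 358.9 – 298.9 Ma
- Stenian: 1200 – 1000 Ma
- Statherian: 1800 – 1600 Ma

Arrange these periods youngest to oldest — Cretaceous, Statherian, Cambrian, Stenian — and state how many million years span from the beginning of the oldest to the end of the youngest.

Cretaceous → Cambrian → Stenian → Statherian; total span 1734 Myr

Start ages (Ma): Statherian 1800, Stenian 1200, Cambrian 538.8, Cretaceous 145.
Ordered youngest to oldest: Cretaceous, Cambrian, Stenian, Statherian.
Span = 1800 − 66 = 1734 Myr.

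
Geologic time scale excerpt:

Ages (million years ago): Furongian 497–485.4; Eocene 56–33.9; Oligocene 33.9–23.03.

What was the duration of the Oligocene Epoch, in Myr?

33.9 − 23.03 = 10.87 million years.

10.87 million years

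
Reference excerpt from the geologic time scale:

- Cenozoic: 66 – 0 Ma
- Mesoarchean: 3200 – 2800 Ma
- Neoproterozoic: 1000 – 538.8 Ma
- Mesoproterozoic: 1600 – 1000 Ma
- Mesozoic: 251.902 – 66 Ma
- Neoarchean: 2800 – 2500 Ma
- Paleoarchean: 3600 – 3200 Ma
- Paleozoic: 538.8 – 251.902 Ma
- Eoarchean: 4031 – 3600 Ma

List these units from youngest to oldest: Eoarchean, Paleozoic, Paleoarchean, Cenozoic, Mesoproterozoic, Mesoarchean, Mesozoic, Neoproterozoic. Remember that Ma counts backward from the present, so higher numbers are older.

Cenozoic, Mesozoic, Paleozoic, Neoproterozoic, Mesoproterozoic, Mesoarchean, Paleoarchean, Eoarchean

Read off each span (Ma): Eoarchean 4031–3600; Paleozoic 538.8–251.902; Paleoarchean 3600–3200; Cenozoic 66–0; Mesoproterozoic 1600–1000; Mesoarchean 3200–2800; Mesozoic 251.902–66; Neoproterozoic 1000–538.8.
Larger Ma is older, so oldest→youngest is Eoarchean, Paleoarchean, Mesoarchean, Mesoproterozoic, Neoproterozoic, Paleozoic, Mesozoic, Cenozoic; reverse it for youngest→oldest.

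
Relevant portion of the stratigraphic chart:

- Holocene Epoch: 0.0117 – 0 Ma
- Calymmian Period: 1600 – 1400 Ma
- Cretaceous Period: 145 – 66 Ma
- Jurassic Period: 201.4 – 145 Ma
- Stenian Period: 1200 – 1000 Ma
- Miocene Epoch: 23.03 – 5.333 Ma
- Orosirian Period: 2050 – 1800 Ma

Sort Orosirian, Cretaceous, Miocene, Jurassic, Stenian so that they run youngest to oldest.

Miocene → Cretaceous → Jurassic → Stenian → Orosirian

Read off each span (Ma): Orosirian 2050–1800; Cretaceous 145–66; Miocene 23.03–5.333; Jurassic 201.4–145; Stenian 1200–1000.
Larger Ma is older, so oldest→youngest is Orosirian, Stenian, Jurassic, Cretaceous, Miocene; reverse it for youngest→oldest.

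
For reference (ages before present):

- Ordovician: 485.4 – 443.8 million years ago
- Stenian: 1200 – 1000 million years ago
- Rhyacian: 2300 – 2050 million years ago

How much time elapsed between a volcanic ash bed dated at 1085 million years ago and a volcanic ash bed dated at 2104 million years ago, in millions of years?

2104 − 1085 = 1019 million years.

1019 million years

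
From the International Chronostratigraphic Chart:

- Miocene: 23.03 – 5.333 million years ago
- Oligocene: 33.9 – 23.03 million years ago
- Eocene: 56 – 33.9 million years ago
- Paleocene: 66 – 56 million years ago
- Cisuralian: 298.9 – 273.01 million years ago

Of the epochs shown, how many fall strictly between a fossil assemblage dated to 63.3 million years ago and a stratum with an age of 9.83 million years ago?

The older date is 63.3 Ma and the younger is 9.83 Ma.
Epochs with start < 63.3 and end > 9.83 Ma: Eocene (56–33.9), Oligocene (33.9–23.03).
That is 2 complete epochs.

2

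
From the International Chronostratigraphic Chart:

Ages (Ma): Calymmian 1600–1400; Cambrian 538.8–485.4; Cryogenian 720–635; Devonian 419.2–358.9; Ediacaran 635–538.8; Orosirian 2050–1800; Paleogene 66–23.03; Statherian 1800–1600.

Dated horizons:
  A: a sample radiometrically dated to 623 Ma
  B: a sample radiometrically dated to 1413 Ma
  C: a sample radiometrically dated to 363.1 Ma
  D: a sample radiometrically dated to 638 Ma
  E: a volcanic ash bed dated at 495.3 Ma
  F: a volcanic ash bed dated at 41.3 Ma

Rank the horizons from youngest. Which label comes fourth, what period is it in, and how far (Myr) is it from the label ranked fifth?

A, in the Ediacaran; 15 million years to D

Sorted youngest-first by Ma: F (41.3), C (363.1), E (495.3), A (623), D (638), B (1413).
The fourth youngest is A at 623 Ma, which lies in 635–538.8 Ma: the Ediacaran.
The fifth youngest is D at 638 Ma; separation = |623 − 638| = 15 Myr.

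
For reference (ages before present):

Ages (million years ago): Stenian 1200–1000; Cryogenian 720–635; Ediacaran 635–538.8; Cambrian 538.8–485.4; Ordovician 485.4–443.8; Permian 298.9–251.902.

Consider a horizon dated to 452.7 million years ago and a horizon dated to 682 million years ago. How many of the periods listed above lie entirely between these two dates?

2

682 Ma sits inside the Cryogenian (720–635) and 452.7 Ma inside the Ordovician (485.4–443.8); neither of those is wholly between the two dates.
The listed periods lying completely between them are Ediacaran, Cambrian — 2 in all.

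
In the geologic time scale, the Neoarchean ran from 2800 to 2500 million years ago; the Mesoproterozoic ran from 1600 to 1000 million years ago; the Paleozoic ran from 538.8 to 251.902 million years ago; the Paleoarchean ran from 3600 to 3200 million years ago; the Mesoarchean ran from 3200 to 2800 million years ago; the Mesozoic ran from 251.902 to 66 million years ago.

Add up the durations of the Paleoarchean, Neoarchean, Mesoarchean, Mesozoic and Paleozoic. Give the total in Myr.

Each duration: Paleoarchean = 400; Neoarchean = 300; Mesoarchean = 400; Mesozoic = 185.902; Paleozoic = 286.898.
Sum: 400 + 300 + 400 + 185.902 + 286.898 = 1572.8 Myr.

1572.8 million years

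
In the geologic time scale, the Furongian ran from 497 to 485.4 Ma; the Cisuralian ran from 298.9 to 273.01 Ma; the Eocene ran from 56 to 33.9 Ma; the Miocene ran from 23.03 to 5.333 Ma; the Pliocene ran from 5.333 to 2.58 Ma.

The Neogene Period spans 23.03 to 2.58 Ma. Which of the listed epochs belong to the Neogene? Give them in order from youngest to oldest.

Pliocene, Miocene

Epochs with both bounds inside 23.03–2.58 Ma: Pliocene (5.333–2.58), Miocene (23.03–5.333).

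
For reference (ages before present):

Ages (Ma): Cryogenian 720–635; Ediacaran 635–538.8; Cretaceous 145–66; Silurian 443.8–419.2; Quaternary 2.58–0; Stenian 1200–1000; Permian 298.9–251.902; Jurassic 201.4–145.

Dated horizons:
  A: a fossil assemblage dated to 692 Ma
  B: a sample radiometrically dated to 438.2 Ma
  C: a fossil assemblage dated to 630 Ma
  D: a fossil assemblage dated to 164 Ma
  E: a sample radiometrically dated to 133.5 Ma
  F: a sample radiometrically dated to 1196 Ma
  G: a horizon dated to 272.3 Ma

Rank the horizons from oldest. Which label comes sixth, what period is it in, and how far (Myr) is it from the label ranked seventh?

Larger Ma means older, so oldest first: F 1196 > A 692 > C 630 > B 438.2 > G 272.3 > D 164 > E 133.5.
Counting 6 along gives D (164 Ma); the excerpt puts that inside the Jurassic, 201.4–145 Ma.
Next in line is E (133.5 Ma), and 164 − 133.5 = 30.5 Myr.

D, in the Jurassic; 30.5 million years to E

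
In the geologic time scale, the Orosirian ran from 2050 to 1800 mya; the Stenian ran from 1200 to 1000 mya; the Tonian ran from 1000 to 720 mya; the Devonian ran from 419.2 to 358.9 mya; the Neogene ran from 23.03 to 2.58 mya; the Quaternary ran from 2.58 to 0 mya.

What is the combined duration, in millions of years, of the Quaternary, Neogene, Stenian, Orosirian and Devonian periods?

533.33 million years

Each duration: Quaternary = 2.58; Neogene = 20.45; Stenian = 200; Orosirian = 250; Devonian = 60.3.
Sum: 2.58 + 20.45 + 200 + 250 + 60.3 = 533.33 Myr.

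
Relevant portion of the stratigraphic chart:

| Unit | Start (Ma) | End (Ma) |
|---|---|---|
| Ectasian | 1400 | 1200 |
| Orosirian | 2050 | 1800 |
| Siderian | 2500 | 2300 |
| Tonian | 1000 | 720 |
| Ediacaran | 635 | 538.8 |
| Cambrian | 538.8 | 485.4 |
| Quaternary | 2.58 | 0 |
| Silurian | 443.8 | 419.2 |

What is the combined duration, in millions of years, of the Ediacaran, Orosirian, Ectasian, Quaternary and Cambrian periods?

Each duration: Ediacaran = 96.2; Orosirian = 250; Ectasian = 200; Quaternary = 2.58; Cambrian = 53.4.
Sum: 96.2 + 250 + 200 + 2.58 + 53.4 = 602.18 Myr.

602.18 million years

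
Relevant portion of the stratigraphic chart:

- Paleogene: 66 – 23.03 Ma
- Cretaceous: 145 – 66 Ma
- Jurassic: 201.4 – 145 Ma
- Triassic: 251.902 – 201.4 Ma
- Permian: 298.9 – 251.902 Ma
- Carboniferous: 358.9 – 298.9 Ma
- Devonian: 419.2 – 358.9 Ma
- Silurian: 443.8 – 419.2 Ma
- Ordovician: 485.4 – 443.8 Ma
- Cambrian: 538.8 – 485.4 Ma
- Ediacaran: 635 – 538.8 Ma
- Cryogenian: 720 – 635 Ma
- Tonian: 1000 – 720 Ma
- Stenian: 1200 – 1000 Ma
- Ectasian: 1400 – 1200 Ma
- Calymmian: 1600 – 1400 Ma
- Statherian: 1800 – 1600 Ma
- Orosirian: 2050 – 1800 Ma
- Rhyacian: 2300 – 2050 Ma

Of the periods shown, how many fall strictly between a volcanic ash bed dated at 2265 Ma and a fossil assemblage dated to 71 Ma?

2265 Ma sits inside the Rhyacian (2300–2050) and 71 Ma inside the Cretaceous (145–66); neither of those is wholly between the two dates.
The listed periods lying completely between them are Orosirian, Statherian, Calymmian, Ectasian, Stenian, Tonian, Cryogenian, Ediacaran, Cambrian, Ordovician, Silurian, Devonian, Carboniferous, Permian, Triassic, Jurassic — 16 in all.

16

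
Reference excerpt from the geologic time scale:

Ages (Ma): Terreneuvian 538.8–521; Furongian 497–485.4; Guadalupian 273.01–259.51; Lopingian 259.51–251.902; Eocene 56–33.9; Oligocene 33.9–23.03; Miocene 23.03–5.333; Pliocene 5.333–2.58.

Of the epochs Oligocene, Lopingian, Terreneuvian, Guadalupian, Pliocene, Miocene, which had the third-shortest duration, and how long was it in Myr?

Durations: Oligocene 10.87; Lopingian 7.608; Terreneuvian 17.8; Guadalupian 13.5; Pliocene 2.753; Miocene 17.697 Myr.
Sorted shortest-first: Pliocene (2.753), Lopingian (7.608), Oligocene (10.87), Guadalupian (13.5), Miocene (17.697), Terreneuvian (17.8).
The third shortest is Oligocene at 10.87 Myr.

Oligocene, 10.87 million years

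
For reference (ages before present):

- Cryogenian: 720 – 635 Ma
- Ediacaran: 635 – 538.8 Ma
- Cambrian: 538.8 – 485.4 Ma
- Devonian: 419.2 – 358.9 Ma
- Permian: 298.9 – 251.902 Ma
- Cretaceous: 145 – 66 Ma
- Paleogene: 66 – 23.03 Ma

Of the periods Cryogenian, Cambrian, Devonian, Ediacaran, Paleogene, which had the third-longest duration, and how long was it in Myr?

Durations: Cryogenian 85; Cambrian 53.4; Devonian 60.3; Ediacaran 96.2; Paleogene 42.97 Myr.
Sorted longest-first: Ediacaran (96.2), Cryogenian (85), Devonian (60.3), Cambrian (53.4), Paleogene (42.97).
The third longest is Devonian at 60.3 Myr.

Devonian, 60.3 million years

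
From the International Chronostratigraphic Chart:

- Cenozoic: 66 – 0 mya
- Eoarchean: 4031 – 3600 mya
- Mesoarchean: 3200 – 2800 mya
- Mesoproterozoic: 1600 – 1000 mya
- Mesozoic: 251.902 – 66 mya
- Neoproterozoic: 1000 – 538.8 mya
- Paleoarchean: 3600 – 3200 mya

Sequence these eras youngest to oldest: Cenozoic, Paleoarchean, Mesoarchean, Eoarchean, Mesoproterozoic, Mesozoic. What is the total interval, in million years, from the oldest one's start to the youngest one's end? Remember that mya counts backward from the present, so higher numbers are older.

From the excerpt: Cenozoic 66–0; Paleoarchean 3600–3200; Mesoarchean 3200–2800; Eoarchean 4031–3600; Mesoproterozoic 1600–1000; Mesozoic 251.902–66 (Ma).
Larger Ma is earlier, so the oldest is Eoarchean and the youngest is Cenozoic; youngest to oldest: Cenozoic, Mesozoic, Mesoproterozoic, Mesoarchean, Paleoarchean, Eoarchean.
Oldest start 4031 minus youngest end 0 gives 4031 Myr overall.

Cenozoic → Mesozoic → Mesoproterozoic → Mesoarchean → Paleoarchean → Eoarchean; total span 4031 Myr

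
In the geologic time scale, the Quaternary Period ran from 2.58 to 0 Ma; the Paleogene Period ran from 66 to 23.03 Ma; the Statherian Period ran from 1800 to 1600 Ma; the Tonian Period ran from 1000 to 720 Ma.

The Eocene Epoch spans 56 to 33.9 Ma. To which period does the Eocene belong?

The Eocene (56–33.9 Ma) lies entirely within 66–23.03 Ma, the Paleogene Period.

Paleogene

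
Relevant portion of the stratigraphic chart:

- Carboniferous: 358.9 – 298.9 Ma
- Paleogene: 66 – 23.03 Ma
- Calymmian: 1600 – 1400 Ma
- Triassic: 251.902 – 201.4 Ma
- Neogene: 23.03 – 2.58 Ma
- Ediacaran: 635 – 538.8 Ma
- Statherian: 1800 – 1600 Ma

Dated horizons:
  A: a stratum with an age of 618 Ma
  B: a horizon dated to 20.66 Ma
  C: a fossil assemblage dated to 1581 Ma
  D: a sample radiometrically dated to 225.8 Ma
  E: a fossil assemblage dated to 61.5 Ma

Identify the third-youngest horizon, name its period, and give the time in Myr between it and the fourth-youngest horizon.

Sorted youngest-first by Ma: B (20.66), E (61.5), D (225.8), A (618), C (1581).
The third youngest is D at 225.8 Ma, which lies in 251.902–201.4 Ma: the Triassic.
The fourth youngest is A at 618 Ma; separation = |225.8 − 618| = 392.2 Myr.

D, in the Triassic; 392.2 million years to A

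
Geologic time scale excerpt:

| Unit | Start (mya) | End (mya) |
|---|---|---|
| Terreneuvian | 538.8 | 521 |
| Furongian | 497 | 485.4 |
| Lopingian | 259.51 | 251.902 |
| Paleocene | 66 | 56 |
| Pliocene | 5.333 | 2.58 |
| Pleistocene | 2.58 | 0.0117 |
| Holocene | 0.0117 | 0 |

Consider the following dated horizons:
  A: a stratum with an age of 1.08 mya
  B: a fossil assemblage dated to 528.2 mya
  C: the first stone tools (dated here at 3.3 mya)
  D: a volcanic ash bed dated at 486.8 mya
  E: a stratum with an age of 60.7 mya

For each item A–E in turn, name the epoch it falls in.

A: 1.08 Ma lies in 2.58–0.0117 Ma, so Pleistocene.
B: 528.2 Ma lies in 538.8–521 Ma, so Terreneuvian.
C: 3.3 Ma lies in 5.333–2.58 Ma, so Pliocene.
D: 486.8 Ma lies in 497–485.4 Ma, so Furongian.
E: 60.7 Ma lies in 66–56 Ma, so Paleocene.

A — Pleistocene; B — Terreneuvian; C — Pliocene; D — Furongian; E — Paleocene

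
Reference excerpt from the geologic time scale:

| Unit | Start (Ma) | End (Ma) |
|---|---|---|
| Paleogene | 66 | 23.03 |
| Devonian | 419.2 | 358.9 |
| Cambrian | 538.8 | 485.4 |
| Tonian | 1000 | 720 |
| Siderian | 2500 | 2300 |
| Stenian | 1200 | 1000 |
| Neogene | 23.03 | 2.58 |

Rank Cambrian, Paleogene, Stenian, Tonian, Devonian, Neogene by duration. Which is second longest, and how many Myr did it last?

Start − end for each: Cambrian 538.8 − 485.4 = 53.4; Paleogene 66 − 23.03 = 42.97; Stenian 1200 − 1000 = 200; Tonian 1000 − 720 = 280; Devonian 419.2 − 358.9 = 60.3; Neogene 23.03 − 2.58 = 20.45.
Ranking these from longest: Tonian > Stenian > Devonian > Cambrian > Paleogene > Neogene.
Position 2 in that ranking is Stenian, which lasted 200 Myr.

Stenian, 200 million years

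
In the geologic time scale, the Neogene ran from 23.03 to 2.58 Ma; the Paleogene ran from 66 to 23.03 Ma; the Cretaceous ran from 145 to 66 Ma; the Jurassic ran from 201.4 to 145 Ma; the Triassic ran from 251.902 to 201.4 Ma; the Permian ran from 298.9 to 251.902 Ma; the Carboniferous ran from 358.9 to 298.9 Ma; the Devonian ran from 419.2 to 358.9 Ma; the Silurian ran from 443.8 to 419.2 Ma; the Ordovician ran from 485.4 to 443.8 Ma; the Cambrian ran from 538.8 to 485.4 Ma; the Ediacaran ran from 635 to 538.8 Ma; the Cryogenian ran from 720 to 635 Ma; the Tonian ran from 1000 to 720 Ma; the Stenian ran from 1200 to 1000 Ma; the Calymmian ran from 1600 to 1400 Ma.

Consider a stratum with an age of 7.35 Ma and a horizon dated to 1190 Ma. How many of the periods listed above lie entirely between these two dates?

1190 Ma sits inside the Stenian (1200–1000) and 7.35 Ma inside the Neogene (23.03–2.58); neither of those is wholly between the two dates.
The listed periods lying completely between them are Tonian, Cryogenian, Ediacaran, Cambrian, Ordovician, Silurian, Devonian, Carboniferous, Permian, Triassic, Jurassic, Cretaceous, Paleogene — 13 in all.

13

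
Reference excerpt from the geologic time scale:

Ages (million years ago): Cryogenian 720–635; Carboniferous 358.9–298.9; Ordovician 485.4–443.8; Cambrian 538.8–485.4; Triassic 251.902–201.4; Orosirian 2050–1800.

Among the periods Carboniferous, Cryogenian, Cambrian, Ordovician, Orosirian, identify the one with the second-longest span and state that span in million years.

Cryogenian, 85 million years

Durations: Carboniferous 60; Cryogenian 85; Cambrian 53.4; Ordovician 41.6; Orosirian 250 Myr.
Sorted longest-first: Orosirian (250), Cryogenian (85), Carboniferous (60), Cambrian (53.4), Ordovician (41.6).
The second longest is Cryogenian at 85 Myr.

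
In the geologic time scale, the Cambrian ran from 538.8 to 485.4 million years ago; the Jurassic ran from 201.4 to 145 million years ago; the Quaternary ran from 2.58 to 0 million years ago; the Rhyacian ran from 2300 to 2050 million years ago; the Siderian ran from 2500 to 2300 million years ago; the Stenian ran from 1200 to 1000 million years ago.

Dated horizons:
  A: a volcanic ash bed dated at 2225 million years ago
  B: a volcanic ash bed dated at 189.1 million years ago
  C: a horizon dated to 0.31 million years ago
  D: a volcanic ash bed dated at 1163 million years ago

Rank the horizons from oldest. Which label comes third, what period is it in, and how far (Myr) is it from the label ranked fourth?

B, in the Jurassic; 188.79 million years to C

Larger Ma means older, so oldest first: A 2225 > D 1163 > B 189.1 > C 0.31.
Counting 3 along gives B (189.1 Ma); the excerpt puts that inside the Jurassic, 201.4–145 Ma.
Next in line is C (0.31 Ma), and 189.1 − 0.31 = 188.79 Myr.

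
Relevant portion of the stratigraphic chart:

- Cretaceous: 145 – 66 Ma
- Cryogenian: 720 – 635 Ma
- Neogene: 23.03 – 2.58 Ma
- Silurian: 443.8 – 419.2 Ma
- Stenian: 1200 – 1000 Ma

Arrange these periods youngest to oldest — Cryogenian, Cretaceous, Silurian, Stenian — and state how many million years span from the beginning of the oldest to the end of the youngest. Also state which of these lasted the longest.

Cretaceous → Silurian → Cryogenian → Stenian; total span 1134 Myr; longest is Stenian

From the excerpt: Cryogenian 720–635; Cretaceous 145–66; Silurian 443.8–419.2; Stenian 1200–1000 (Ma).
Larger Ma is earlier, so the oldest is Stenian and the youngest is Cretaceous; youngest to oldest: Cretaceous, Silurian, Cryogenian, Stenian.
Oldest start 1200 minus youngest end 66 gives 1134 Myr overall.
Individual lengths (start − end): Silurian 24.6; Cryogenian 85; Stenian 200; Cretaceous 79. The largest is Stenian at 200 Myr.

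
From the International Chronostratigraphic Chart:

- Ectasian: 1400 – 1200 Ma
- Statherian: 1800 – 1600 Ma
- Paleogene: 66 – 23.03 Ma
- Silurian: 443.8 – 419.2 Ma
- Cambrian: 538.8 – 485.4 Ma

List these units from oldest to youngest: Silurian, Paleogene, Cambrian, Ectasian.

The oldest of these is Ectasian (starts 1400 Ma) and the youngest is Paleogene (ends 23.03 Ma).
In between, by decreasing start age: Cambrian (538.8), Silurian (443.8).

Ectasian, Cambrian, Silurian, Paleogene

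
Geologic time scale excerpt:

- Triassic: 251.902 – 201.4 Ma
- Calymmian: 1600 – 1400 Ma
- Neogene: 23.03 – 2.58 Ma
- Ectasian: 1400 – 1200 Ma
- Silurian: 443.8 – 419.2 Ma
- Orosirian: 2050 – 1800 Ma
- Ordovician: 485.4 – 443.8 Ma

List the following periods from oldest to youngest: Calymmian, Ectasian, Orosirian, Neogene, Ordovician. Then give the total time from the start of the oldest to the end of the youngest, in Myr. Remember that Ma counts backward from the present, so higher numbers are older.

Orosirian → Calymmian → Ectasian → Ordovician → Neogene; total span 2047.42 Myr

Start ages (Ma): Orosirian 2050, Calymmian 1600, Ectasian 1400, Ordovician 485.4, Neogene 23.03.
Ordered oldest to youngest: Orosirian, Calymmian, Ectasian, Ordovician, Neogene.
Span = 2050 − 2.58 = 2047.42 Myr.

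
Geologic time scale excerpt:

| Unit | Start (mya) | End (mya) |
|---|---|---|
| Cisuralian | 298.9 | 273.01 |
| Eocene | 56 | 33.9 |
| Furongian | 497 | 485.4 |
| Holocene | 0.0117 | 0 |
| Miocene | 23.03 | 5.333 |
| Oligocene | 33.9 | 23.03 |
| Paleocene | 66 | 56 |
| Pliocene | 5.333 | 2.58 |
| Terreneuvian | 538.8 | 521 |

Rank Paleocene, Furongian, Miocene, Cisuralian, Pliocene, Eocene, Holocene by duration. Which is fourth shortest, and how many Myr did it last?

Start − end for each: Paleocene 66 − 56 = 10; Furongian 497 − 485.4 = 11.6; Miocene 23.03 − 5.333 = 17.697; Cisuralian 298.9 − 273.01 = 25.89; Pliocene 5.333 − 2.58 = 2.753; Eocene 56 − 33.9 = 22.1; Holocene 0.0117 − 0 = 0.0117.
Ranking these from shortest: Holocene < Pliocene < Paleocene < Furongian < Miocene < Eocene < Cisuralian.
Position 4 in that ranking is Furongian, which lasted 11.6 Myr.

Furongian, 11.6 million years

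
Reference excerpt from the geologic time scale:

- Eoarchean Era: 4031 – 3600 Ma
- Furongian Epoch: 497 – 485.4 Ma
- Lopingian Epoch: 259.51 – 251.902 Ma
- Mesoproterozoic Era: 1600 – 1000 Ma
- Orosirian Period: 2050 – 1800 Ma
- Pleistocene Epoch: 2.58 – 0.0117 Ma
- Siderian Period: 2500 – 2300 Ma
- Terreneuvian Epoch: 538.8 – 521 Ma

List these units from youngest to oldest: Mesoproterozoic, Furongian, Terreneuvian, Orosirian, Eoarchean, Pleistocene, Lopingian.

Pleistocene → Lopingian → Furongian → Terreneuvian → Mesoproterozoic → Orosirian → Eoarchean

Sorting by start age (ascending Ma, since larger Ma = older): Pleistocene start 2.58, Lopingian start 259.51, Furongian start 497, Terreneuvian start 538.8, Mesoproterozoic start 1600, Orosirian start 2050, Eoarchean start 4031.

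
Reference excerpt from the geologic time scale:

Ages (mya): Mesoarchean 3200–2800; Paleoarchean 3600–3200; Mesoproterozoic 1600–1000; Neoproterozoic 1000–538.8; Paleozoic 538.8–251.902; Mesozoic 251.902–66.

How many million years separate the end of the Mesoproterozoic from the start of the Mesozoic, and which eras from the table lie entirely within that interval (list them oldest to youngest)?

End of Mesoproterozoic = 1000 Ma; start of Mesozoic = 251.902 Ma.
Gap = 1000 − 251.902 = 748.098 Myr.
Eras wholly inside 1000–251.902 Ma: Neoproterozoic (1000–538.8), Paleozoic (538.8–251.902).

748.098 million years; Neoproterozoic, Paleozoic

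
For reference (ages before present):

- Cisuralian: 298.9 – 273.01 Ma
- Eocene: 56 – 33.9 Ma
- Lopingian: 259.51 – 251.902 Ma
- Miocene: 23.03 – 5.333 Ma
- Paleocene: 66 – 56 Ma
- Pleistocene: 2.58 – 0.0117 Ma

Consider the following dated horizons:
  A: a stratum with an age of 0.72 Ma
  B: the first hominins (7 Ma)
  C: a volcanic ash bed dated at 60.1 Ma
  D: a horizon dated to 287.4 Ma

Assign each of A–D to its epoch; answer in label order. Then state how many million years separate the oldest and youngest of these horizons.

A: 0.72 Ma lies in 2.58–0.0117 Ma, so Pleistocene.
B: 7 Ma lies in 23.03–5.333 Ma, so Miocene.
C: 60.1 Ma lies in 66–56 Ma, so Paleocene.
D: 287.4 Ma lies in 298.9–273.01 Ma, so Cisuralian.
Oldest = 287.4 Ma, youngest = 0.72 Ma → span 286.68 Myr.

A — Pleistocene; B — Miocene; C — Paleocene; D — Cisuralian; span 286.68 million years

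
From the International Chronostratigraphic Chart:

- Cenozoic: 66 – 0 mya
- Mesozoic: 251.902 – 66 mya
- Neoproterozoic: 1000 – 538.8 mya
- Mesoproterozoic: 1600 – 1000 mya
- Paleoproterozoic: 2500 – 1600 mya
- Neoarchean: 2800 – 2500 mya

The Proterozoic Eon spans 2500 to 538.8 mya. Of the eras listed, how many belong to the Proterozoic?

3

Eras inside 2500–538.8 Ma: Paleoproterozoic, Mesoproterozoic, Neoproterozoic — 3 in total.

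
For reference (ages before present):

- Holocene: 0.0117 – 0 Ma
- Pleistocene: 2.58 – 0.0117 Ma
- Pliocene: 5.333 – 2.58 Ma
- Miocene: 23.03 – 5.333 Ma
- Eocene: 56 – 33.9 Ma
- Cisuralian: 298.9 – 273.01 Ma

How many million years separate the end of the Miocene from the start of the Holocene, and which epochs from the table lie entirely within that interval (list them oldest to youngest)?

5.3213 million years; Pliocene, Pleistocene

The Miocene closes at 5.333 Ma and the Holocene opens at 0.0117 Ma, so the interval is 5.333 − 0.0117 = 5.3213 Myr.
An epoch fits inside if it starts at or after 5.333 Ma and ends at or before 0.0117 Ma; oldest first that gives Pliocene, Pleistocene.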